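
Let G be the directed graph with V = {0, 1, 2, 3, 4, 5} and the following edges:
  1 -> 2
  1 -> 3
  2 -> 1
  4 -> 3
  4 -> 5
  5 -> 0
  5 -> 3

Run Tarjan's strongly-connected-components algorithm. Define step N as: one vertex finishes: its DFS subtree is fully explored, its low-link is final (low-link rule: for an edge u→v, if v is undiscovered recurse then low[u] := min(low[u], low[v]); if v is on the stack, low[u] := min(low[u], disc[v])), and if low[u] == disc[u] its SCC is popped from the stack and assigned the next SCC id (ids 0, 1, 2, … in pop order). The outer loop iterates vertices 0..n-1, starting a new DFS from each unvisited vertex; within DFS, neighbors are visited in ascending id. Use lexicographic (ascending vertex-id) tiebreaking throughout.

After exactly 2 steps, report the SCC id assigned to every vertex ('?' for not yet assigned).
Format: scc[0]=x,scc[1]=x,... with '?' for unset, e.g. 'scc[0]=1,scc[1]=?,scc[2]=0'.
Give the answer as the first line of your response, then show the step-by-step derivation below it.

scc[0]=0,scc[1]=?,scc[2]=?,scc[3]=?,scc[4]=?,scc[5]=?

step 1: low=(low[0]=0,low[1]=?,low[2]=?,low[3]=?,low[4]=?,low[5]=?); scc=(scc[0]=0,scc[1]=?,scc[2]=?,scc[3]=?,scc[4]=?,scc[5]=?)
step 2: low=(low[0]=0,low[1]=1,low[2]=1,low[3]=?,low[4]=?,low[5]=?); scc=(scc[0]=0,scc[1]=?,scc[2]=?,scc[3]=?,scc[4]=?,scc[5]=?)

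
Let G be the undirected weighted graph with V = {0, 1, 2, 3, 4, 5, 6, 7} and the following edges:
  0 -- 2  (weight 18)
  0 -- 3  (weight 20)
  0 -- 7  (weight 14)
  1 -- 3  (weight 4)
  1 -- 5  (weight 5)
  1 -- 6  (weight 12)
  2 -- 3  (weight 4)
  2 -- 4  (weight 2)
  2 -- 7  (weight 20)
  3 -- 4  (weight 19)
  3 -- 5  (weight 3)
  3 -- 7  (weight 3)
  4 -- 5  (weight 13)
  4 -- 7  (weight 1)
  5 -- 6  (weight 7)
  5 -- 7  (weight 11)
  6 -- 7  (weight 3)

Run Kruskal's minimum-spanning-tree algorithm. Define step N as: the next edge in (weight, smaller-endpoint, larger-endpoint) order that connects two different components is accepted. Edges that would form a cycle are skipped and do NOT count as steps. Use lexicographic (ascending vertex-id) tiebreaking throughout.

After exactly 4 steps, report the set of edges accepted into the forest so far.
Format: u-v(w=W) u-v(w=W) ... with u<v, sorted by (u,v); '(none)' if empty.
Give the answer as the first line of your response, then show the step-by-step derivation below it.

2-4(w=2) 3-5(w=3) 3-7(w=3) 4-7(w=1)

step 1: add edge 4-7 (w=1); MST = {4-7(w=1)}
step 2: add edge 2-4 (w=2); MST = {2-4(w=2) 4-7(w=1)}
step 3: add edge 3-5 (w=3); MST = {2-4(w=2) 3-5(w=3) 4-7(w=1)}
step 4: add edge 3-7 (w=3); MST = {2-4(w=2) 3-5(w=3) 3-7(w=3) 4-7(w=1)}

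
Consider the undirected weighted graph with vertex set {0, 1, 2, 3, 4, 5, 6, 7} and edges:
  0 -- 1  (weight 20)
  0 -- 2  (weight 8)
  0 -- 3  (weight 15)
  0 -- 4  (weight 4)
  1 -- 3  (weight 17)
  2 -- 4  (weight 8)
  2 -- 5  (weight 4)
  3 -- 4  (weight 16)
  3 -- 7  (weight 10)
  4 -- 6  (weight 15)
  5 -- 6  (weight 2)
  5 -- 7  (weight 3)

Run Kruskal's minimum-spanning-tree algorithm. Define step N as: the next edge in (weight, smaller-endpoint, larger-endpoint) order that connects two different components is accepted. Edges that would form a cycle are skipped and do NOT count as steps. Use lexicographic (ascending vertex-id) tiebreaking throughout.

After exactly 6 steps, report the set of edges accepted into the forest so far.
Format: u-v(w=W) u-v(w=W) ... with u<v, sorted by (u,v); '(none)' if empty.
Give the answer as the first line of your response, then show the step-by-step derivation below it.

0-2(w=8) 0-4(w=4) 2-5(w=4) 3-7(w=10) 5-6(w=2) 5-7(w=3)

step 1: add edge 5-6 (w=2); MST = {5-6(w=2)}
step 2: add edge 5-7 (w=3); MST = {5-6(w=2) 5-7(w=3)}
step 3: add edge 0-4 (w=4); MST = {0-4(w=4) 5-6(w=2) 5-7(w=3)}
step 4: add edge 2-5 (w=4); MST = {0-4(w=4) 2-5(w=4) 5-6(w=2) 5-7(w=3)}
step 5: add edge 0-2 (w=8); MST = {0-2(w=8) 0-4(w=4) 2-5(w=4) 5-6(w=2) 5-7(w=3)}
step 6: add edge 3-7 (w=10); MST = {0-2(w=8) 0-4(w=4) 2-5(w=4) 3-7(w=10) 5-6(w=2) 5-7(w=3)}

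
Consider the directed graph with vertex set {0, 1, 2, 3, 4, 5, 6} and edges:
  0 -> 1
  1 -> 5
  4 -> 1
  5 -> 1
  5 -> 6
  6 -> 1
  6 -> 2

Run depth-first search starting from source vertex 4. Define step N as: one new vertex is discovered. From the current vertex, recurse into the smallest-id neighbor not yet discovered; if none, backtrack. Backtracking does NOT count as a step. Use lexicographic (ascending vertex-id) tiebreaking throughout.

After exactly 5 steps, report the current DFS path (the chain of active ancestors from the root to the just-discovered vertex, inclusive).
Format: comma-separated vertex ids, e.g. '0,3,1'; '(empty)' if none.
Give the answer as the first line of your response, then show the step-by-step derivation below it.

4,1,5,6,2

step 1: discover 4; path=4; order=4
step 2: discover 1; path=4>1; order=4,1
step 3: discover 5; path=4>1>5; order=4,1,5
step 4: discover 6; path=4>1>5>6; order=4,1,5,6
step 5: discover 2; path=4>1>5>6>2; order=4,1,5,6,2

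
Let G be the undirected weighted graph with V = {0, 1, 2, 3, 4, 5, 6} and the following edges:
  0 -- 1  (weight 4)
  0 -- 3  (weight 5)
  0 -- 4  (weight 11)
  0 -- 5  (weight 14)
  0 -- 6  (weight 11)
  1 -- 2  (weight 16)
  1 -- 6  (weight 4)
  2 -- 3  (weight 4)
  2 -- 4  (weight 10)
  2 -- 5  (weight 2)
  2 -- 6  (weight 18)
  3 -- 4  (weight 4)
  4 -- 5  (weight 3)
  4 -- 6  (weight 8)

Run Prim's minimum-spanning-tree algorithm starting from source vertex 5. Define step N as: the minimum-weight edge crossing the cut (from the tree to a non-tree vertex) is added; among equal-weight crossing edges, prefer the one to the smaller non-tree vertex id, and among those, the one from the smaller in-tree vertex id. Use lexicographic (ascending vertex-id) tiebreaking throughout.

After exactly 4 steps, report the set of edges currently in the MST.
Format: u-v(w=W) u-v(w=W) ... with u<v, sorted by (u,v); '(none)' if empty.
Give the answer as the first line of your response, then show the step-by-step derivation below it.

0-3(w=5) 2-3(w=4) 2-5(w=2) 4-5(w=3)

step 1: add edge 2-5 (w=2); MST = {2-5(w=2)}
step 2: add edge 4-5 (w=3); MST = {2-5(w=2) 4-5(w=3)}
step 3: add edge 2-3 (w=4); MST = {2-3(w=4) 2-5(w=2) 4-5(w=3)}
step 4: add edge 0-3 (w=5); MST = {0-3(w=5) 2-3(w=4) 2-5(w=2) 4-5(w=3)}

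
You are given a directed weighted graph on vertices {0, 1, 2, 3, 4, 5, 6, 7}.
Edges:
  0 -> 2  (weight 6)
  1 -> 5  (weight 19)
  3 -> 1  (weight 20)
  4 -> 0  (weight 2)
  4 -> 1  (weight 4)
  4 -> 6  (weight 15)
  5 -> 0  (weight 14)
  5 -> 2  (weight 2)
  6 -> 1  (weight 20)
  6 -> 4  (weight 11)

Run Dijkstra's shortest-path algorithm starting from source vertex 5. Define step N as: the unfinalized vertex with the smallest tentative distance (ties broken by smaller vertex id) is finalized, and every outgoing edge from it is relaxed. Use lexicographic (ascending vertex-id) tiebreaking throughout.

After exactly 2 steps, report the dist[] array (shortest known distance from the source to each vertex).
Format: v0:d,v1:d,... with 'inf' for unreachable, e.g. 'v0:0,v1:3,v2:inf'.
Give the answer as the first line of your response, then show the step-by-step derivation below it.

v0:14,v1:inf,v2:2,v3:inf,v4:inf,v5:0,v6:inf,v7:inf

step 1: dist = v0:14,v1:inf,v2:2,v3:inf,v4:inf,v5:0,v6:inf,v7:inf
step 2: dist = v0:14,v1:inf,v2:2,v3:inf,v4:inf,v5:0,v6:inf,v7:inf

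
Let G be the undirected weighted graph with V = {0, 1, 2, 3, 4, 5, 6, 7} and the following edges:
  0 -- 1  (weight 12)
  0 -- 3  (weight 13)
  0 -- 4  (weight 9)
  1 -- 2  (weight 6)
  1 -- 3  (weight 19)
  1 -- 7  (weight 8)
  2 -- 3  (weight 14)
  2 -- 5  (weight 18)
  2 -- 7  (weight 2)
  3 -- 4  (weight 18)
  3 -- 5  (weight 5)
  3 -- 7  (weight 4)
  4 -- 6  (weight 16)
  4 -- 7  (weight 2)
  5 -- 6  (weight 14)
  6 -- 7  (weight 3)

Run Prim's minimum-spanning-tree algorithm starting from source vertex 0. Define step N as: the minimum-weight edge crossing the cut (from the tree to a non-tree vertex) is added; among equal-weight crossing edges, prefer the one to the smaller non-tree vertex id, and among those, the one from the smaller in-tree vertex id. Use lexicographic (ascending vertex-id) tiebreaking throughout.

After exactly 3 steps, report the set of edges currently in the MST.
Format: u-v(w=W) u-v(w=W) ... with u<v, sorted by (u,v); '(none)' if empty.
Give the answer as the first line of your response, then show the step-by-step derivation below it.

0-4(w=9) 2-7(w=2) 4-7(w=2)

step 1: add edge 0-4 (w=9); MST = {0-4(w=9)}
step 2: add edge 4-7 (w=2); MST = {0-4(w=9) 4-7(w=2)}
step 3: add edge 2-7 (w=2); MST = {0-4(w=9) 2-7(w=2) 4-7(w=2)}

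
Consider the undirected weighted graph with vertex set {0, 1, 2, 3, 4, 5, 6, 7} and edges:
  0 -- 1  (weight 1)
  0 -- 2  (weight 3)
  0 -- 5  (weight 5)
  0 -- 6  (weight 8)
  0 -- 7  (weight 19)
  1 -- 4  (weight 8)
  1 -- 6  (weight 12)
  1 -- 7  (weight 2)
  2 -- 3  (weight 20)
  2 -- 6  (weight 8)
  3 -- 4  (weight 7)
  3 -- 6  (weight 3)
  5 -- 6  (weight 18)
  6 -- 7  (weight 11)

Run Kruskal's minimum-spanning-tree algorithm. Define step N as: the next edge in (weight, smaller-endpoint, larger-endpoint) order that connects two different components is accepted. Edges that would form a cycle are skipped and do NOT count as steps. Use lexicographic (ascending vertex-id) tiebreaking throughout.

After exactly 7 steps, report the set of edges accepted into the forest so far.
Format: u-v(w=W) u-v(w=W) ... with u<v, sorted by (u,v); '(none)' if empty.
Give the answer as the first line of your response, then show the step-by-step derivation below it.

0-1(w=1) 0-2(w=3) 0-5(w=5) 0-6(w=8) 1-7(w=2) 3-4(w=7) 3-6(w=3)

step 1: add edge 0-1 (w=1); MST = {0-1(w=1)}
step 2: add edge 1-7 (w=2); MST = {0-1(w=1) 1-7(w=2)}
step 3: add edge 0-2 (w=3); MST = {0-1(w=1) 0-2(w=3) 1-7(w=2)}
step 4: add edge 3-6 (w=3); MST = {0-1(w=1) 0-2(w=3) 1-7(w=2) 3-6(w=3)}
step 5: add edge 0-5 (w=5); MST = {0-1(w=1) 0-2(w=3) 0-5(w=5) 1-7(w=2) 3-6(w=3)}
step 6: add edge 3-4 (w=7); MST = {0-1(w=1) 0-2(w=3) 0-5(w=5) 1-7(w=2) 3-4(w=7) 3-6(w=3)}
step 7: add edge 0-6 (w=8); MST = {0-1(w=1) 0-2(w=3) 0-5(w=5) 0-6(w=8) 1-7(w=2) 3-4(w=7) 3-6(w=3)}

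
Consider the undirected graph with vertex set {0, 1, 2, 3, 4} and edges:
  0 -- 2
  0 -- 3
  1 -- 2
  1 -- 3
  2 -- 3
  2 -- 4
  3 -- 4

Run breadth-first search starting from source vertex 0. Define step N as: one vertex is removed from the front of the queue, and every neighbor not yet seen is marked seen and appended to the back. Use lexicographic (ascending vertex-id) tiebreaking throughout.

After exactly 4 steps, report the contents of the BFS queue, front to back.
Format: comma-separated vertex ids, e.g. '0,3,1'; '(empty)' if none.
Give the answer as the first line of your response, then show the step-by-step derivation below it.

4

step 1: dequeue 0; queue=[2,3]; order=0
step 2: dequeue 2; queue=[3,1,4]; order=0,2
step 3: dequeue 3; queue=[1,4]; order=0,2,3
step 4: dequeue 1; queue=[4]; order=0,2,3,1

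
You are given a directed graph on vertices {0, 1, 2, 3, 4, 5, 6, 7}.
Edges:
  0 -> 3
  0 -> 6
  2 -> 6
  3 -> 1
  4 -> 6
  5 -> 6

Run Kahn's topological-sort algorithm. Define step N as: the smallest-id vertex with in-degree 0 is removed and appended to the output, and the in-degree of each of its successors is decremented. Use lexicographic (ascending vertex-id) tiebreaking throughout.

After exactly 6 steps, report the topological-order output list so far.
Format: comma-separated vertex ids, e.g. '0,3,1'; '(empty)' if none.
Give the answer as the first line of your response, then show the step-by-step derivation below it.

0,2,3,1,4,5

step 1: output 0; order=[0]; indeg=(0,1,0,0,0,0,3,0)
step 2: output 2; order=[0,2]; indeg=(0,1,0,0,0,0,2,0)
step 3: output 3; order=[0,2,3]; indeg=(0,0,0,0,0,0,2,0)
step 4: output 1; order=[0,2,3,1]; indeg=(0,0,0,0,0,0,2,0)
step 5: output 4; order=[0,2,3,1,4]; indeg=(0,0,0,0,0,0,1,0)
step 6: output 5; order=[0,2,3,1,4,5]; indeg=(0,0,0,0,0,0,0,0)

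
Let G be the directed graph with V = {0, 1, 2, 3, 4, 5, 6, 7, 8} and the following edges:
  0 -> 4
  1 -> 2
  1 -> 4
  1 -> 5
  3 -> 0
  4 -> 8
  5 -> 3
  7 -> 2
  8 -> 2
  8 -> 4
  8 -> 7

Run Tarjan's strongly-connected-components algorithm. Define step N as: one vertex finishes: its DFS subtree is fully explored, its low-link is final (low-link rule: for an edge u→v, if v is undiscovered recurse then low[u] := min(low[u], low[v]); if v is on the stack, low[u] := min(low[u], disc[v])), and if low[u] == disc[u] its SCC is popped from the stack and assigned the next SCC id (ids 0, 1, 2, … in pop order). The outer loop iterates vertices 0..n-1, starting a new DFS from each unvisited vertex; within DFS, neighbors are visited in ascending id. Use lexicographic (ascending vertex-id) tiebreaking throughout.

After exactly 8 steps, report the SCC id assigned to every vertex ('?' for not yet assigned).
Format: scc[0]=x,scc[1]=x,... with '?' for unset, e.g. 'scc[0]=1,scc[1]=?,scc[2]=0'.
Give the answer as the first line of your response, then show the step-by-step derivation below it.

scc[0]=3,scc[1]=6,scc[2]=0,scc[3]=4,scc[4]=2,scc[5]=5,scc[6]=?,scc[7]=1,scc[8]=2

step 1: low=(low[0]=0,low[1]=?,low[2]=3,low[3]=?,low[4]=1,low[5]=?,low[6]=?,low[7]=?,low[8]=2); scc=(scc[0]=?,scc[1]=?,scc[2]=0,scc[3]=?,scc[4]=?,scc[5]=?,scc[6]=?,scc[7]=?,scc[8]=?)
step 2: low=(low[0]=0,low[1]=?,low[2]=3,low[3]=?,low[4]=1,low[5]=?,low[6]=?,low[7]=4,low[8]=1); scc=(scc[0]=?,scc[1]=?,scc[2]=0,scc[3]=?,scc[4]=?,scc[5]=?,scc[6]=?,scc[7]=1,scc[8]=?)
step 3: low=(low[0]=0,low[1]=?,low[2]=3,low[3]=?,low[4]=1,low[5]=?,low[6]=?,low[7]=4,low[8]=1); scc=(scc[0]=?,scc[1]=?,scc[2]=0,scc[3]=?,scc[4]=?,scc[5]=?,scc[6]=?,scc[7]=1,scc[8]=?)
step 4: low=(low[0]=0,low[1]=?,low[2]=3,low[3]=?,low[4]=1,low[5]=?,low[6]=?,low[7]=4,low[8]=1); scc=(scc[0]=?,scc[1]=?,scc[2]=0,scc[3]=?,scc[4]=2,scc[5]=?,scc[6]=?,scc[7]=1,scc[8]=2)
step 5: low=(low[0]=0,low[1]=?,low[2]=3,low[3]=?,low[4]=1,low[5]=?,low[6]=?,low[7]=4,low[8]=1); scc=(scc[0]=3,scc[1]=?,scc[2]=0,scc[3]=?,scc[4]=2,scc[5]=?,scc[6]=?,scc[7]=1,scc[8]=2)
step 6: low=(low[0]=0,low[1]=5,low[2]=3,low[3]=7,low[4]=1,low[5]=6,low[6]=?,low[7]=4,low[8]=1); scc=(scc[0]=3,scc[1]=?,scc[2]=0,scc[3]=4,scc[4]=2,scc[5]=?,scc[6]=?,scc[7]=1,scc[8]=2)
step 7: low=(low[0]=0,low[1]=5,low[2]=3,low[3]=7,low[4]=1,low[5]=6,low[6]=?,low[7]=4,low[8]=1); scc=(scc[0]=3,scc[1]=?,scc[2]=0,scc[3]=4,scc[4]=2,scc[5]=5,scc[6]=?,scc[7]=1,scc[8]=2)
step 8: low=(low[0]=0,low[1]=5,low[2]=3,low[3]=7,low[4]=1,low[5]=6,low[6]=?,low[7]=4,low[8]=1); scc=(scc[0]=3,scc[1]=6,scc[2]=0,scc[3]=4,scc[4]=2,scc[5]=5,scc[6]=?,scc[7]=1,scc[8]=2)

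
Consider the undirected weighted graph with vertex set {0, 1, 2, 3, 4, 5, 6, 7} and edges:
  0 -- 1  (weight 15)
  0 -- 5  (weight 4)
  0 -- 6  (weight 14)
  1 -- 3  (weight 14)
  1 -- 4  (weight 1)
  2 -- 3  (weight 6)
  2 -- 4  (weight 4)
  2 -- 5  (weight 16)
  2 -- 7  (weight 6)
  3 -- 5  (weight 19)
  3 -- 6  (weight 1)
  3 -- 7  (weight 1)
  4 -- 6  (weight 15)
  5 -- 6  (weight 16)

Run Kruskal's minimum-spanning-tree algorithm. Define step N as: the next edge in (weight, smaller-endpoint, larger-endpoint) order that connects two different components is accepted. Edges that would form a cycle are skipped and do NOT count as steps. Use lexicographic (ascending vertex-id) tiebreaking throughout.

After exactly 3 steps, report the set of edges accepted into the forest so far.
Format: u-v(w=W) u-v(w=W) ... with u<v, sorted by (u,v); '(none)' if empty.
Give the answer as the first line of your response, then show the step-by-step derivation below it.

1-4(w=1) 3-6(w=1) 3-7(w=1)

step 1: add edge 1-4 (w=1); MST = {1-4(w=1)}
step 2: add edge 3-6 (w=1); MST = {1-4(w=1) 3-6(w=1)}
step 3: add edge 3-7 (w=1); MST = {1-4(w=1) 3-6(w=1) 3-7(w=1)}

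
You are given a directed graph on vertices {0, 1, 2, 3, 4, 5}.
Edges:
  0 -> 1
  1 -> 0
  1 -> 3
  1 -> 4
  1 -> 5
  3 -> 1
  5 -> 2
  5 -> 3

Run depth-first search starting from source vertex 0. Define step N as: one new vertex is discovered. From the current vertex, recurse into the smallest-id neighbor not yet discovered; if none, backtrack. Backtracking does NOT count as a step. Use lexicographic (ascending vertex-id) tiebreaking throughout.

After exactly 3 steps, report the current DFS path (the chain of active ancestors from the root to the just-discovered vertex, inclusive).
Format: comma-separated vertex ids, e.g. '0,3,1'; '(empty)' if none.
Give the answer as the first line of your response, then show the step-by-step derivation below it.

0,1,3

step 1: discover 0; path=0; order=0
step 2: discover 1; path=0>1; order=0,1
step 3: discover 3; path=0>1>3; order=0,1,3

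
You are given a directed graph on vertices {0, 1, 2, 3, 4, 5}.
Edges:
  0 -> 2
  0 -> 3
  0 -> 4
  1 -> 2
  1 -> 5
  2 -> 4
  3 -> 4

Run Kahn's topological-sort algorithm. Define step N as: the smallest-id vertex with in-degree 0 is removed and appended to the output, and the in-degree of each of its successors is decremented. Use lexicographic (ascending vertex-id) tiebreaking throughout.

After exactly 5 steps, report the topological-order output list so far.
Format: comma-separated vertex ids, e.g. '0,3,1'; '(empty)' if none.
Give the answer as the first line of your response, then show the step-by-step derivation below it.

0,1,2,3,4

step 1: output 0; order=[0]; indeg=(0,0,1,0,2,1)
step 2: output 1; order=[0,1]; indeg=(0,0,0,0,2,0)
step 3: output 2; order=[0,1,2]; indeg=(0,0,0,0,1,0)
step 4: output 3; order=[0,1,2,3]; indeg=(0,0,0,0,0,0)
step 5: output 4; order=[0,1,2,3,4]; indeg=(0,0,0,0,0,0)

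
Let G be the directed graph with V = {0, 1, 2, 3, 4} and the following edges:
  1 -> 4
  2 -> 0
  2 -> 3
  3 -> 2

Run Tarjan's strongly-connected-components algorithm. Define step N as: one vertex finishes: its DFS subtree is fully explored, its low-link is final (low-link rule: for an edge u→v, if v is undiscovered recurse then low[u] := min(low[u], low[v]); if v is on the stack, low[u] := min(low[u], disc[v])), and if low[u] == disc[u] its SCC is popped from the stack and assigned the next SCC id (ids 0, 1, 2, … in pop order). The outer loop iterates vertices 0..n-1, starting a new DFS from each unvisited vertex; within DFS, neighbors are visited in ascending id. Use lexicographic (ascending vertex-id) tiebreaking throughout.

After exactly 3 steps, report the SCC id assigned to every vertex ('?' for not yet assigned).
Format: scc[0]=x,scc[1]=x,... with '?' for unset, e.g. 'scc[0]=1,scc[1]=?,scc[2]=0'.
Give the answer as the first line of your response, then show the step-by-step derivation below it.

scc[0]=0,scc[1]=2,scc[2]=?,scc[3]=?,scc[4]=1

step 1: low=(low[0]=0,low[1]=?,low[2]=?,low[3]=?,low[4]=?); scc=(scc[0]=0,scc[1]=?,scc[2]=?,scc[3]=?,scc[4]=?)
step 2: low=(low[0]=0,low[1]=1,low[2]=?,low[3]=?,low[4]=2); scc=(scc[0]=0,scc[1]=?,scc[2]=?,scc[3]=?,scc[4]=1)
step 3: low=(low[0]=0,low[1]=1,low[2]=?,low[3]=?,low[4]=2); scc=(scc[0]=0,scc[1]=2,scc[2]=?,scc[3]=?,scc[4]=1)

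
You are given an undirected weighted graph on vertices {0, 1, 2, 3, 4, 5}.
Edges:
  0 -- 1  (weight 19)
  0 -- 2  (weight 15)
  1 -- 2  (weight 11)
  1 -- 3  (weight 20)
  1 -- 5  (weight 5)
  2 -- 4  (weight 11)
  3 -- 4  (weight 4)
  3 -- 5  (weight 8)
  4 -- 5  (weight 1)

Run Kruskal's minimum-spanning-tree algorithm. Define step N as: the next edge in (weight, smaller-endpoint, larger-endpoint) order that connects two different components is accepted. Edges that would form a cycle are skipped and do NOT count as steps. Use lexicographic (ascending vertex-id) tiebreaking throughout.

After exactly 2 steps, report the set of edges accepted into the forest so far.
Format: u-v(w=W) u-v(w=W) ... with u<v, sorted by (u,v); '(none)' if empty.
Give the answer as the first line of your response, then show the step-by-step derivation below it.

3-4(w=4) 4-5(w=1)

step 1: add edge 4-5 (w=1); MST = {4-5(w=1)}
step 2: add edge 3-4 (w=4); MST = {3-4(w=4) 4-5(w=1)}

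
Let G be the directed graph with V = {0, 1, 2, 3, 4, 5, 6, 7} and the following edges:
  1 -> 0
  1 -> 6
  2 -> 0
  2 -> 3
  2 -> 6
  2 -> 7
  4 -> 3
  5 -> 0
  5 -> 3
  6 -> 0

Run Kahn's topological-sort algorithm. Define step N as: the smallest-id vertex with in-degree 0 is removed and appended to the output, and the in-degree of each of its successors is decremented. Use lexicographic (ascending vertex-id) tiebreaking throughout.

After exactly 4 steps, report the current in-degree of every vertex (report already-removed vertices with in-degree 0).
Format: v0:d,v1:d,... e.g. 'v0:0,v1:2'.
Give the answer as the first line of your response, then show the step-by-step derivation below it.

v0:1,v1:0,v2:0,v3:0,v4:0,v5:0,v6:0,v7:0

step 1: output 1; order=[1]; indeg=(3,0,0,3,0,0,1,1)
step 2: output 2; order=[1,2]; indeg=(2,0,0,2,0,0,0,0)
step 3: output 4; order=[1,2,4]; indeg=(2,0,0,1,0,0,0,0)
step 4: output 5; order=[1,2,4,5]; indeg=(1,0,0,0,0,0,0,0)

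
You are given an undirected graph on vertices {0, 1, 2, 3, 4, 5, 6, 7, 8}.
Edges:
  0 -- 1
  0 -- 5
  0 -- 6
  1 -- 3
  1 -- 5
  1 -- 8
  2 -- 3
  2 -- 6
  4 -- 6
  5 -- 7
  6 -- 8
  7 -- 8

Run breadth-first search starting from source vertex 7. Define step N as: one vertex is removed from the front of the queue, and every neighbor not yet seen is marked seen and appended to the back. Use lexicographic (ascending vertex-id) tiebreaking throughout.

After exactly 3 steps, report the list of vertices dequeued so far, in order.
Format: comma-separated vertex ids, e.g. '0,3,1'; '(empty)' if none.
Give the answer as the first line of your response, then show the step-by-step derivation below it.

7,5,8

step 1: dequeue 7; queue=[5,8]; order=7
step 2: dequeue 5; queue=[8,0,1]; order=7,5
step 3: dequeue 8; queue=[0,1,6]; order=7,5,8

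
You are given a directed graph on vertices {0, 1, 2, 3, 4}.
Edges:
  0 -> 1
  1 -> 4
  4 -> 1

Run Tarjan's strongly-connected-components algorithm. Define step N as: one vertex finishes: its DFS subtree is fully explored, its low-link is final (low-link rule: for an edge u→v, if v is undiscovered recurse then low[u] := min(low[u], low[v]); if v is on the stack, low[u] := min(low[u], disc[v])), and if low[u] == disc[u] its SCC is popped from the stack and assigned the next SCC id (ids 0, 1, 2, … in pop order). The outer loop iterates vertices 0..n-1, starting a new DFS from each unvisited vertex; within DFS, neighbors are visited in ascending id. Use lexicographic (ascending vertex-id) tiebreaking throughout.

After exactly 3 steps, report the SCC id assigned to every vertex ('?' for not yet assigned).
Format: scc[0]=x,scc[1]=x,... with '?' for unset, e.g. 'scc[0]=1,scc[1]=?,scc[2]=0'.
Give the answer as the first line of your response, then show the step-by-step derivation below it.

scc[0]=1,scc[1]=0,scc[2]=?,scc[3]=?,scc[4]=0

step 1: low=(low[0]=0,low[1]=1,low[2]=?,low[3]=?,low[4]=1); scc=(scc[0]=?,scc[1]=?,scc[2]=?,scc[3]=?,scc[4]=?)
step 2: low=(low[0]=0,low[1]=1,low[2]=?,low[3]=?,low[4]=1); scc=(scc[0]=?,scc[1]=0,scc[2]=?,scc[3]=?,scc[4]=0)
step 3: low=(low[0]=0,low[1]=1,low[2]=?,low[3]=?,low[4]=1); scc=(scc[0]=1,scc[1]=0,scc[2]=?,scc[3]=?,scc[4]=0)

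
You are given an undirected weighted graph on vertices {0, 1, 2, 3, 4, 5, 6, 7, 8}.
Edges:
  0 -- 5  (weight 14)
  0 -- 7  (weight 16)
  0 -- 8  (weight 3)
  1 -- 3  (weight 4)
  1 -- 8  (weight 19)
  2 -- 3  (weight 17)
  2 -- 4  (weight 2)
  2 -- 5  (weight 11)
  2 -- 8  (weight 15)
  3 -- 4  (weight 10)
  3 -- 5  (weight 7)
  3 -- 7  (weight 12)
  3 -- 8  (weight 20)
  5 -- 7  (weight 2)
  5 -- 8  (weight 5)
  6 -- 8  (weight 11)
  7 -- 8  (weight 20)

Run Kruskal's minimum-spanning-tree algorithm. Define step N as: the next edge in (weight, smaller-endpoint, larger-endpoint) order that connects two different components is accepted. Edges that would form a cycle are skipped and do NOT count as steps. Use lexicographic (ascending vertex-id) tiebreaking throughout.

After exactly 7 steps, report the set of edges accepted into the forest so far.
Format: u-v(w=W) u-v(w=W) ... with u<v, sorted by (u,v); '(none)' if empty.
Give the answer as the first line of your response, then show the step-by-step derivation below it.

0-8(w=3) 1-3(w=4) 2-4(w=2) 3-4(w=10) 3-5(w=7) 5-7(w=2) 5-8(w=5)

step 1: add edge 2-4 (w=2); MST = {2-4(w=2)}
step 2: add edge 5-7 (w=2); MST = {2-4(w=2) 5-7(w=2)}
step 3: add edge 0-8 (w=3); MST = {0-8(w=3) 2-4(w=2) 5-7(w=2)}
step 4: add edge 1-3 (w=4); MST = {0-8(w=3) 1-3(w=4) 2-4(w=2) 5-7(w=2)}
step 5: add edge 5-8 (w=5); MST = {0-8(w=3) 1-3(w=4) 2-4(w=2) 5-7(w=2) 5-8(w=5)}
step 6: add edge 3-5 (w=7); MST = {0-8(w=3) 1-3(w=4) 2-4(w=2) 3-5(w=7) 5-7(w=2) 5-8(w=5)}
step 7: add edge 3-4 (w=10); MST = {0-8(w=3) 1-3(w=4) 2-4(w=2) 3-4(w=10) 3-5(w=7) 5-7(w=2) 5-8(w=5)}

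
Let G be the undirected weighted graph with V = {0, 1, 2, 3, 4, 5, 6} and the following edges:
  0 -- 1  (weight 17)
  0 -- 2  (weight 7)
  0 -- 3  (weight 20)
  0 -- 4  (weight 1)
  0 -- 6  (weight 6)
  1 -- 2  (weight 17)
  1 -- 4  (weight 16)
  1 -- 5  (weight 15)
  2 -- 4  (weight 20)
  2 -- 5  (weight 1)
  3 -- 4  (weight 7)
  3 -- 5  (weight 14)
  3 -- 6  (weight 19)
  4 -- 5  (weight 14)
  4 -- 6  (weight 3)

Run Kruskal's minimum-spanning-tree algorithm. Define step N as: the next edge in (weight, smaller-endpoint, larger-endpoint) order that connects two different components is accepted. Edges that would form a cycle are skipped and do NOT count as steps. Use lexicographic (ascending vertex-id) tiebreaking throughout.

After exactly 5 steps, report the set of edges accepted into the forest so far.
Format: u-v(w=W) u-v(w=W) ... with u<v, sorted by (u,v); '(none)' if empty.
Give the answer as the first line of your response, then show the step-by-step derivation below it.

0-2(w=7) 0-4(w=1) 2-5(w=1) 3-4(w=7) 4-6(w=3)

step 1: add edge 0-4 (w=1); MST = {0-4(w=1)}
step 2: add edge 2-5 (w=1); MST = {0-4(w=1) 2-5(w=1)}
step 3: add edge 4-6 (w=3); MST = {0-4(w=1) 2-5(w=1) 4-6(w=3)}
step 4: add edge 0-2 (w=7); MST = {0-2(w=7) 0-4(w=1) 2-5(w=1) 4-6(w=3)}
step 5: add edge 3-4 (w=7); MST = {0-2(w=7) 0-4(w=1) 2-5(w=1) 3-4(w=7) 4-6(w=3)}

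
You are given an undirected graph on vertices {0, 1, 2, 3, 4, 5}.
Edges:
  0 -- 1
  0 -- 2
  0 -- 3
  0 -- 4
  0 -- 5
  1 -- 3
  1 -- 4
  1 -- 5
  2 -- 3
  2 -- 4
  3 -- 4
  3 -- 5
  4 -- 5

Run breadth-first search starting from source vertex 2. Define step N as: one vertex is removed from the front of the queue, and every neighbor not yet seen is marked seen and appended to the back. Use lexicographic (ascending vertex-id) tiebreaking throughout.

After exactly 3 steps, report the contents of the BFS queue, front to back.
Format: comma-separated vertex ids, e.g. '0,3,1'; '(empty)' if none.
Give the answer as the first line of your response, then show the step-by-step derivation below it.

4,1,5

step 1: dequeue 2; queue=[0,3,4]; order=2
step 2: dequeue 0; queue=[3,4,1,5]; order=2,0
step 3: dequeue 3; queue=[4,1,5]; order=2,0,3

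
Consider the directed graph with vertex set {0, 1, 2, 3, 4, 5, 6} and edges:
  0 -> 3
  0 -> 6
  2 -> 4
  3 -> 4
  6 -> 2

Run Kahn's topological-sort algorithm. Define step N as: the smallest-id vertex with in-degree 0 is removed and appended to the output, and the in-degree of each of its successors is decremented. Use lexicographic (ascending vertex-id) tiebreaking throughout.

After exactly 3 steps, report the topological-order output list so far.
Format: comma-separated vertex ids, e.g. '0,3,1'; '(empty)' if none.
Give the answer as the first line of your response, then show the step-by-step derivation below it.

0,1,3

step 1: output 0; order=[0]; indeg=(0,0,1,0,2,0,0)
step 2: output 1; order=[0,1]; indeg=(0,0,1,0,2,0,0)
step 3: output 3; order=[0,1,3]; indeg=(0,0,1,0,1,0,0)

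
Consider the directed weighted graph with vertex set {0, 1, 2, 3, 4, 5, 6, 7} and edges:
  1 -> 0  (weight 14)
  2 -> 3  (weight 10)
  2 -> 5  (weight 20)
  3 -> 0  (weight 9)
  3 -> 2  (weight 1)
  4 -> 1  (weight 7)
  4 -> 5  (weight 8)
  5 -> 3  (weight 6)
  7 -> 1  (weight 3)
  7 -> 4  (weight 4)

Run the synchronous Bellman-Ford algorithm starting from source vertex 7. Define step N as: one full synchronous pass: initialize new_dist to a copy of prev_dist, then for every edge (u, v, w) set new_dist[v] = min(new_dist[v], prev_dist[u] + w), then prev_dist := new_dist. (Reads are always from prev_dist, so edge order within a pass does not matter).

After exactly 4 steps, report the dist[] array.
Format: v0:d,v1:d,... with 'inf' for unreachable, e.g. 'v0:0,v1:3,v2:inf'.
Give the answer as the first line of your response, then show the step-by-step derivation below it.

v0:17,v1:3,v2:19,v3:18,v4:4,v5:12,v6:inf,v7:0

step 1: dist = v0:inf,v1:3,v2:inf,v3:inf,v4:4,v5:inf,v6:inf,v7:0
step 2: dist = v0:17,v1:3,v2:inf,v3:inf,v4:4,v5:12,v6:inf,v7:0
step 3: dist = v0:17,v1:3,v2:inf,v3:18,v4:4,v5:12,v6:inf,v7:0
step 4: dist = v0:17,v1:3,v2:19,v3:18,v4:4,v5:12,v6:inf,v7:0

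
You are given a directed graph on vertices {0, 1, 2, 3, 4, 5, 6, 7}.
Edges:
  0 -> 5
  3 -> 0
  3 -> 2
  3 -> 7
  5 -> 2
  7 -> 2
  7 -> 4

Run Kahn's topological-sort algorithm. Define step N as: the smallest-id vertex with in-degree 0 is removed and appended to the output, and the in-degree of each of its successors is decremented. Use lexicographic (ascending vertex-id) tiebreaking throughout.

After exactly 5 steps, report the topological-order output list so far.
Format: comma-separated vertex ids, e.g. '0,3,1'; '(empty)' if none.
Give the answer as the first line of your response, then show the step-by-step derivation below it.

1,3,0,5,6

step 1: output 1; order=[1]; indeg=(1,0,3,0,1,1,0,1)
step 2: output 3; order=[1,3]; indeg=(0,0,2,0,1,1,0,0)
step 3: output 0; order=[1,3,0]; indeg=(0,0,2,0,1,0,0,0)
step 4: output 5; order=[1,3,0,5]; indeg=(0,0,1,0,1,0,0,0)
step 5: output 6; order=[1,3,0,5,6]; indeg=(0,0,1,0,1,0,0,0)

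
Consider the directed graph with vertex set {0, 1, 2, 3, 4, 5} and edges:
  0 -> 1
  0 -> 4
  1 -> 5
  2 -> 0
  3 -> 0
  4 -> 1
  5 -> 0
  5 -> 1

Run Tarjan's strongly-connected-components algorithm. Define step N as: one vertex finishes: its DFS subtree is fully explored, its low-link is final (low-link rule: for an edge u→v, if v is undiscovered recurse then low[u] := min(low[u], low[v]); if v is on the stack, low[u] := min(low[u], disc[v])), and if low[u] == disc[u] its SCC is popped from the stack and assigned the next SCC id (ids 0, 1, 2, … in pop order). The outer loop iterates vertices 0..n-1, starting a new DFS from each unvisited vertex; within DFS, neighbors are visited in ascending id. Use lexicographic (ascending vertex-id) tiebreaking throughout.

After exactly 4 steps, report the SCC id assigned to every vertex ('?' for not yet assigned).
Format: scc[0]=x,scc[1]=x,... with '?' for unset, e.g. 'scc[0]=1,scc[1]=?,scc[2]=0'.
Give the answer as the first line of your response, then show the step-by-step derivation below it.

scc[0]=0,scc[1]=0,scc[2]=?,scc[3]=?,scc[4]=0,scc[5]=0

step 1: low=(low[0]=0,low[1]=1,low[2]=?,low[3]=?,low[4]=?,low[5]=0); scc=(scc[0]=?,scc[1]=?,scc[2]=?,scc[3]=?,scc[4]=?,scc[5]=?)
step 2: low=(low[0]=0,low[1]=0,low[2]=?,low[3]=?,low[4]=?,low[5]=0); scc=(scc[0]=?,scc[1]=?,scc[2]=?,scc[3]=?,scc[4]=?,scc[5]=?)
step 3: low=(low[0]=0,low[1]=0,low[2]=?,low[3]=?,low[4]=1,low[5]=0); scc=(scc[0]=?,scc[1]=?,scc[2]=?,scc[3]=?,scc[4]=?,scc[5]=?)
step 4: low=(low[0]=0,low[1]=0,low[2]=?,low[3]=?,low[4]=1,low[5]=0); scc=(scc[0]=0,scc[1]=0,scc[2]=?,scc[3]=?,scc[4]=0,scc[5]=0)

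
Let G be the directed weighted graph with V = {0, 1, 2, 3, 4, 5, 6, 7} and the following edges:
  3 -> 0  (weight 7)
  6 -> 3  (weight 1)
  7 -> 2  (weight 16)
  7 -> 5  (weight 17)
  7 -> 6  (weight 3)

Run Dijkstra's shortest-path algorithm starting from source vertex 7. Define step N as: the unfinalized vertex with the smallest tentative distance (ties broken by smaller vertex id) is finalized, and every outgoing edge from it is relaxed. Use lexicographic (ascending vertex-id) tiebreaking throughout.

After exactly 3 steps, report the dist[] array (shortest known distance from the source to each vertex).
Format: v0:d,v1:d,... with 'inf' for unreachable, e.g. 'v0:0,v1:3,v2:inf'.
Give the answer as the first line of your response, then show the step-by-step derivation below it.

v0:11,v1:inf,v2:16,v3:4,v4:inf,v5:17,v6:3,v7:0

step 1: dist = v0:inf,v1:inf,v2:16,v3:inf,v4:inf,v5:17,v6:3,v7:0
step 2: dist = v0:inf,v1:inf,v2:16,v3:4,v4:inf,v5:17,v6:3,v7:0
step 3: dist = v0:11,v1:inf,v2:16,v3:4,v4:inf,v5:17,v6:3,v7:0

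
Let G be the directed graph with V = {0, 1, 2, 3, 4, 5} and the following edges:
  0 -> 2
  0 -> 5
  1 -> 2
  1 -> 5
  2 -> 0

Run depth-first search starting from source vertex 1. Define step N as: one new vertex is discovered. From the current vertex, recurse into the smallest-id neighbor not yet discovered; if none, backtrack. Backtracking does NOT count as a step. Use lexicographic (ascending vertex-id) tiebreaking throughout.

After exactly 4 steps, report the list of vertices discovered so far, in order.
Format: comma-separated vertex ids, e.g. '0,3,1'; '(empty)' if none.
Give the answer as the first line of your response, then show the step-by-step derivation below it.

1,2,0,5

step 1: discover 1; path=1; order=1
step 2: discover 2; path=1>2; order=1,2
step 3: discover 0; path=1>2>0; order=1,2,0
step 4: discover 5; path=1>2>0>5; order=1,2,0,5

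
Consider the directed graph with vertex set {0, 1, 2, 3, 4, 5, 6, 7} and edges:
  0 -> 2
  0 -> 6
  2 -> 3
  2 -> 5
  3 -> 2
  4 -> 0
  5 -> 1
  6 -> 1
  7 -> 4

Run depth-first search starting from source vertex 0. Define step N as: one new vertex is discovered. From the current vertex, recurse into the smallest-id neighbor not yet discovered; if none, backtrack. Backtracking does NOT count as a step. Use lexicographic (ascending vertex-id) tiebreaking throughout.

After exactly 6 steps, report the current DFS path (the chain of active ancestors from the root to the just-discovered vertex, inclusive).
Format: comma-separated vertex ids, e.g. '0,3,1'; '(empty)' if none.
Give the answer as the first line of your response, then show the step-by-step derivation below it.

0,6

step 1: discover 0; path=0; order=0
step 2: discover 2; path=0>2; order=0,2
step 3: discover 3; path=0>2>3; order=0,2,3
step 4: discover 5; path=0>2>5; order=0,2,3,5
step 5: discover 1; path=0>2>5>1; order=0,2,3,5,1
step 6: discover 6; path=0>6; order=0,2,3,5,1,6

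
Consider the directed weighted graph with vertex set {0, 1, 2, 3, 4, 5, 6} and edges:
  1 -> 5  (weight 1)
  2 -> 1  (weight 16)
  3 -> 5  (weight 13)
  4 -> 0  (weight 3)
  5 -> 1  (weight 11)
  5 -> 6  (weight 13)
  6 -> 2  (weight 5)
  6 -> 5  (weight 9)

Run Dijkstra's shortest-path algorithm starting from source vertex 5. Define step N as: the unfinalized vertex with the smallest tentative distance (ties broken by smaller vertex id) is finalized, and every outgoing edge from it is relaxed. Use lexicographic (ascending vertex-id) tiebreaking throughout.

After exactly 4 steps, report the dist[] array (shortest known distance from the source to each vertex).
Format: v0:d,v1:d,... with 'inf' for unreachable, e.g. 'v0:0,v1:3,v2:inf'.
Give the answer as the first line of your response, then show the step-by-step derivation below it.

v0:inf,v1:11,v2:18,v3:inf,v4:inf,v5:0,v6:13

step 1: dist = v0:inf,v1:11,v2:inf,v3:inf,v4:inf,v5:0,v6:13
step 2: dist = v0:inf,v1:11,v2:inf,v3:inf,v4:inf,v5:0,v6:13
step 3: dist = v0:inf,v1:11,v2:18,v3:inf,v4:inf,v5:0,v6:13
step 4: dist = v0:inf,v1:11,v2:18,v3:inf,v4:inf,v5:0,v6:13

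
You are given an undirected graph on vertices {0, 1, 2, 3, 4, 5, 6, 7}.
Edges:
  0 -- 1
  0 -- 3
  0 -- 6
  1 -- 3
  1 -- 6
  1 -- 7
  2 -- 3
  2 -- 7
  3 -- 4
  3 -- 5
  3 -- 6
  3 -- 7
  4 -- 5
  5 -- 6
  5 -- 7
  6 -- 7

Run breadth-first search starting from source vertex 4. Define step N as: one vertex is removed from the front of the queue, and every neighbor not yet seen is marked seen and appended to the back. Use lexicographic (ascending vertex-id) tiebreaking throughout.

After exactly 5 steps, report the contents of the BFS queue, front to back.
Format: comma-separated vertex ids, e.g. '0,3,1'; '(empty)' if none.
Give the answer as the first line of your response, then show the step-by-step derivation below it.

2,6,7

step 1: dequeue 4; queue=[3,5]; order=4
step 2: dequeue 3; queue=[5,0,1,2,6,7]; order=4,3
step 3: dequeue 5; queue=[0,1,2,6,7]; order=4,3,5
step 4: dequeue 0; queue=[1,2,6,7]; order=4,3,5,0
step 5: dequeue 1; queue=[2,6,7]; order=4,3,5,0,1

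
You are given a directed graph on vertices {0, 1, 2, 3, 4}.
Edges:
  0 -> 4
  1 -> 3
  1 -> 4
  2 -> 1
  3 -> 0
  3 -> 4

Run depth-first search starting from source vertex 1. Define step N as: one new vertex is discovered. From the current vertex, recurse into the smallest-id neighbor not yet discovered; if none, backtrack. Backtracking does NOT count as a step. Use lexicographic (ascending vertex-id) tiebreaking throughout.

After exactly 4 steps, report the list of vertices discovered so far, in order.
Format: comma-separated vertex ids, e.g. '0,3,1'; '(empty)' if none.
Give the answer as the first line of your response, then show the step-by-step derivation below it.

1,3,0,4

step 1: discover 1; path=1; order=1
step 2: discover 3; path=1>3; order=1,3
step 3: discover 0; path=1>3>0; order=1,3,0
step 4: discover 4; path=1>3>0>4; order=1,3,0,4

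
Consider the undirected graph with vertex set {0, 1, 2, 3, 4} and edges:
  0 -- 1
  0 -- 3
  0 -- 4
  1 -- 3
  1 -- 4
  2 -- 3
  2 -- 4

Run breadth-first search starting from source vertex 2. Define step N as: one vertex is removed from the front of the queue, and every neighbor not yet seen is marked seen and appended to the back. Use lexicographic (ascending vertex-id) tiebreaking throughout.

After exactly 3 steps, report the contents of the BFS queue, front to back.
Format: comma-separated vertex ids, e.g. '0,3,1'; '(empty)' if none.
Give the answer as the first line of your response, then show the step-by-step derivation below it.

0,1

step 1: dequeue 2; queue=[3,4]; order=2
step 2: dequeue 3; queue=[4,0,1]; order=2,3
step 3: dequeue 4; queue=[0,1]; order=2,3,4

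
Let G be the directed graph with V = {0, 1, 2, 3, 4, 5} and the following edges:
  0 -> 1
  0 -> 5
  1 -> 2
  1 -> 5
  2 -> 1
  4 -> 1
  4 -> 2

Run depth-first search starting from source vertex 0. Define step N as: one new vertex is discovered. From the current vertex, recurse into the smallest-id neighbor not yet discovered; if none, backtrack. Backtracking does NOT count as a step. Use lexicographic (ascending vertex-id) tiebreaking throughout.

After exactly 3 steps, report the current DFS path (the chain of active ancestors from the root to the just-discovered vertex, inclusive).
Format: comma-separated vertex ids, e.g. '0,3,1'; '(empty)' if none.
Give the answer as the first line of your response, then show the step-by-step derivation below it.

0,1,2

step 1: discover 0; path=0; order=0
step 2: discover 1; path=0>1; order=0,1
step 3: discover 2; path=0>1>2; order=0,1,2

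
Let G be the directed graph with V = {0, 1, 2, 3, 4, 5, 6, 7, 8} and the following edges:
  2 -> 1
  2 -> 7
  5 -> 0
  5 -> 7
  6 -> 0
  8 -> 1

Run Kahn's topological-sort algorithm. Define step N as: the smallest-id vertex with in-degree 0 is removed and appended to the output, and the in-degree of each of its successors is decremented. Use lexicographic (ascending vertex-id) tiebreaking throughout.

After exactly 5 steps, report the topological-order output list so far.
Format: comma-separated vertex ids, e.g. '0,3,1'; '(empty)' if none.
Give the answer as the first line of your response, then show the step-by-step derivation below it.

2,3,4,5,6

step 1: output 2; order=[2]; indeg=(2,1,0,0,0,0,0,1,0)
step 2: output 3; order=[2,3]; indeg=(2,1,0,0,0,0,0,1,0)
step 3: output 4; order=[2,3,4]; indeg=(2,1,0,0,0,0,0,1,0)
step 4: output 5; order=[2,3,4,5]; indeg=(1,1,0,0,0,0,0,0,0)
step 5: output 6; order=[2,3,4,5,6]; indeg=(0,1,0,0,0,0,0,0,0)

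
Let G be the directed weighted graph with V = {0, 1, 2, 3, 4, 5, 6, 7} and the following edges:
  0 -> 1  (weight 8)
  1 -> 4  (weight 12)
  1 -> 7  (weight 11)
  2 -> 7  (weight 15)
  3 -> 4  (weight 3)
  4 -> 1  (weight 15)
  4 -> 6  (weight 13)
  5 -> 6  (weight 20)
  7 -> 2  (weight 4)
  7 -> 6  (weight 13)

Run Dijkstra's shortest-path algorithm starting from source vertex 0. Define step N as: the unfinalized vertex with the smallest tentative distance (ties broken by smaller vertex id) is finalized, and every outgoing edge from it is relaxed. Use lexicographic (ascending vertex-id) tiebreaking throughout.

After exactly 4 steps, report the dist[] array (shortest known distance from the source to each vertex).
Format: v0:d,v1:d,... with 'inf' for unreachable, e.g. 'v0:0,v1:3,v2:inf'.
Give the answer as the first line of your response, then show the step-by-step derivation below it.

v0:0,v1:8,v2:23,v3:inf,v4:20,v5:inf,v6:32,v7:19

step 1: dist = v0:0,v1:8,v2:inf,v3:inf,v4:inf,v5:inf,v6:inf,v7:inf
step 2: dist = v0:0,v1:8,v2:inf,v3:inf,v4:20,v5:inf,v6:inf,v7:19
step 3: dist = v0:0,v1:8,v2:23,v3:inf,v4:20,v5:inf,v6:32,v7:19
step 4: dist = v0:0,v1:8,v2:23,v3:inf,v4:20,v5:inf,v6:32,v7:19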